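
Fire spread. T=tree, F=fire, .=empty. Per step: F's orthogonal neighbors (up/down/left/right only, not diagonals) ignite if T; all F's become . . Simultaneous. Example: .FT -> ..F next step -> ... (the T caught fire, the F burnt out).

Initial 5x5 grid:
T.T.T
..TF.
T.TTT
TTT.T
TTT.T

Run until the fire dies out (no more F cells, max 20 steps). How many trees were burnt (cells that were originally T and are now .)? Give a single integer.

Step 1: +2 fires, +1 burnt (F count now 2)
Step 2: +3 fires, +2 burnt (F count now 3)
Step 3: +2 fires, +3 burnt (F count now 2)
Step 4: +3 fires, +2 burnt (F count now 3)
Step 5: +2 fires, +3 burnt (F count now 2)
Step 6: +2 fires, +2 burnt (F count now 2)
Step 7: +0 fires, +2 burnt (F count now 0)
Fire out after step 7
Initially T: 16, now '.': 23
Total burnt (originally-T cells now '.'): 14

Answer: 14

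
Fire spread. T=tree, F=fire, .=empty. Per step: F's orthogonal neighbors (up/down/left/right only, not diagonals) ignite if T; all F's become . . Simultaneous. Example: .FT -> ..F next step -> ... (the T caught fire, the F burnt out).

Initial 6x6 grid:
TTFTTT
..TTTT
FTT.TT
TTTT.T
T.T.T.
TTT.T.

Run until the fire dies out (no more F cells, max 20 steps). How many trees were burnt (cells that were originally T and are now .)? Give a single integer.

Step 1: +5 fires, +2 burnt (F count now 5)
Step 2: +6 fires, +5 burnt (F count now 6)
Step 3: +4 fires, +6 burnt (F count now 4)
Step 4: +5 fires, +4 burnt (F count now 5)
Step 5: +2 fires, +5 burnt (F count now 2)
Step 6: +1 fires, +2 burnt (F count now 1)
Step 7: +0 fires, +1 burnt (F count now 0)
Fire out after step 7
Initially T: 25, now '.': 34
Total burnt (originally-T cells now '.'): 23

Answer: 23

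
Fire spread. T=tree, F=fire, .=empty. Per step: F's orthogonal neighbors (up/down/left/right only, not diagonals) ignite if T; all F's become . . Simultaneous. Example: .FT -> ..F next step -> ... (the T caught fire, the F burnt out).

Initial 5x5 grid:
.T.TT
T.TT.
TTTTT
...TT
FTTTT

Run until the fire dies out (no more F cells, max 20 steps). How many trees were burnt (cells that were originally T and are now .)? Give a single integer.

Answer: 16

Derivation:
Step 1: +1 fires, +1 burnt (F count now 1)
Step 2: +1 fires, +1 burnt (F count now 1)
Step 3: +1 fires, +1 burnt (F count now 1)
Step 4: +2 fires, +1 burnt (F count now 2)
Step 5: +2 fires, +2 burnt (F count now 2)
Step 6: +3 fires, +2 burnt (F count now 3)
Step 7: +3 fires, +3 burnt (F count now 3)
Step 8: +2 fires, +3 burnt (F count now 2)
Step 9: +1 fires, +2 burnt (F count now 1)
Step 10: +0 fires, +1 burnt (F count now 0)
Fire out after step 10
Initially T: 17, now '.': 24
Total burnt (originally-T cells now '.'): 16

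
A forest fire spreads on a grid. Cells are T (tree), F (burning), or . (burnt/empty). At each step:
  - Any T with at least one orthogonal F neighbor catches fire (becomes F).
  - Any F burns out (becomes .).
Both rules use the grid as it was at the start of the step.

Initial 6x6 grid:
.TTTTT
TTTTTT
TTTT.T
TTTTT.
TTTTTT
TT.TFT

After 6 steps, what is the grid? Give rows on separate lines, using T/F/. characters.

Step 1: 3 trees catch fire, 1 burn out
  .TTTTT
  TTTTTT
  TTTT.T
  TTTTT.
  TTTTFT
  TT.F.F
Step 2: 3 trees catch fire, 3 burn out
  .TTTTT
  TTTTTT
  TTTT.T
  TTTTF.
  TTTF.F
  TT....
Step 3: 2 trees catch fire, 3 burn out
  .TTTTT
  TTTTTT
  TTTT.T
  TTTF..
  TTF...
  TT....
Step 4: 3 trees catch fire, 2 burn out
  .TTTTT
  TTTTTT
  TTTF.T
  TTF...
  TF....
  TT....
Step 5: 5 trees catch fire, 3 burn out
  .TTTTT
  TTTFTT
  TTF..T
  TF....
  F.....
  TF....
Step 6: 6 trees catch fire, 5 burn out
  .TTFTT
  TTF.FT
  TF...T
  F.....
  ......
  F.....

.TTFTT
TTF.FT
TF...T
F.....
......
F.....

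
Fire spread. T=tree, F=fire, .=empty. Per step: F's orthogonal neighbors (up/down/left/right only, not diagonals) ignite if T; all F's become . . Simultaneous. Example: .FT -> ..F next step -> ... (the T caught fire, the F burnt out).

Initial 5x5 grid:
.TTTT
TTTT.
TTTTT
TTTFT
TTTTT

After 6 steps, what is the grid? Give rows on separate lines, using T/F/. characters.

Step 1: 4 trees catch fire, 1 burn out
  .TTTT
  TTTT.
  TTTFT
  TTF.F
  TTTFT
Step 2: 6 trees catch fire, 4 burn out
  .TTTT
  TTTF.
  TTF.F
  TF...
  TTF.F
Step 3: 5 trees catch fire, 6 burn out
  .TTFT
  TTF..
  TF...
  F....
  TF...
Step 4: 5 trees catch fire, 5 burn out
  .TF.F
  TF...
  F....
  .....
  F....
Step 5: 2 trees catch fire, 5 burn out
  .F...
  F....
  .....
  .....
  .....
Step 6: 0 trees catch fire, 2 burn out
  .....
  .....
  .....
  .....
  .....

.....
.....
.....
.....
.....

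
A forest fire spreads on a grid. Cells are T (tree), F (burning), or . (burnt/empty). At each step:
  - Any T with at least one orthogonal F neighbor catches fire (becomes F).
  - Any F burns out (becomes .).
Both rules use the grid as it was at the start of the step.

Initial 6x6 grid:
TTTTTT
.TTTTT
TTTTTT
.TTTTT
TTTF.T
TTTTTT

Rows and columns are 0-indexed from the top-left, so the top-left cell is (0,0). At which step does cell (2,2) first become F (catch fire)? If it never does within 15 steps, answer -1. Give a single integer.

Step 1: cell (2,2)='T' (+3 fires, +1 burnt)
Step 2: cell (2,2)='T' (+6 fires, +3 burnt)
Step 3: cell (2,2)='F' (+8 fires, +6 burnt)
  -> target ignites at step 3
Step 4: cell (2,2)='.' (+7 fires, +8 burnt)
Step 5: cell (2,2)='.' (+5 fires, +7 burnt)
Step 6: cell (2,2)='.' (+2 fires, +5 burnt)
Step 7: cell (2,2)='.' (+1 fires, +2 burnt)
Step 8: cell (2,2)='.' (+0 fires, +1 burnt)
  fire out at step 8

3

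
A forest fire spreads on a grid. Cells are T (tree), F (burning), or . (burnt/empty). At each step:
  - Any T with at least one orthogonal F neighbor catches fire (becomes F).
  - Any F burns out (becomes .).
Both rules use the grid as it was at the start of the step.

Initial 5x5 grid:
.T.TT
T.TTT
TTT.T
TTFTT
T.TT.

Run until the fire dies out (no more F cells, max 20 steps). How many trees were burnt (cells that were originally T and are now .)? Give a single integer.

Step 1: +4 fires, +1 burnt (F count now 4)
Step 2: +5 fires, +4 burnt (F count now 5)
Step 3: +4 fires, +5 burnt (F count now 4)
Step 4: +3 fires, +4 burnt (F count now 3)
Step 5: +1 fires, +3 burnt (F count now 1)
Step 6: +0 fires, +1 burnt (F count now 0)
Fire out after step 6
Initially T: 18, now '.': 24
Total burnt (originally-T cells now '.'): 17

Answer: 17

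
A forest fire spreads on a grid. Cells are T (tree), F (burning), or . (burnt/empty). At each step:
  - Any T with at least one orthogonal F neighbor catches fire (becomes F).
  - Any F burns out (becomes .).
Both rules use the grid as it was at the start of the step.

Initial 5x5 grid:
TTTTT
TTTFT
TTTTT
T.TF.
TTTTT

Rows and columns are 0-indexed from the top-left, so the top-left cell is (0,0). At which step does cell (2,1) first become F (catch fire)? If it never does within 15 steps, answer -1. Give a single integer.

Step 1: cell (2,1)='T' (+6 fires, +2 burnt)
Step 2: cell (2,1)='T' (+7 fires, +6 burnt)
Step 3: cell (2,1)='F' (+4 fires, +7 burnt)
  -> target ignites at step 3
Step 4: cell (2,1)='.' (+3 fires, +4 burnt)
Step 5: cell (2,1)='.' (+1 fires, +3 burnt)
Step 6: cell (2,1)='.' (+0 fires, +1 burnt)
  fire out at step 6

3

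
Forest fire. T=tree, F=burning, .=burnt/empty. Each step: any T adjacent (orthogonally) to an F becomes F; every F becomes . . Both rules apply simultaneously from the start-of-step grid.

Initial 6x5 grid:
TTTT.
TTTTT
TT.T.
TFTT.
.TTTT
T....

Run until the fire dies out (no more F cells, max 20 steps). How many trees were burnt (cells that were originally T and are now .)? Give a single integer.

Answer: 19

Derivation:
Step 1: +4 fires, +1 burnt (F count now 4)
Step 2: +4 fires, +4 burnt (F count now 4)
Step 3: +5 fires, +4 burnt (F count now 5)
Step 4: +4 fires, +5 burnt (F count now 4)
Step 5: +2 fires, +4 burnt (F count now 2)
Step 6: +0 fires, +2 burnt (F count now 0)
Fire out after step 6
Initially T: 20, now '.': 29
Total burnt (originally-T cells now '.'): 19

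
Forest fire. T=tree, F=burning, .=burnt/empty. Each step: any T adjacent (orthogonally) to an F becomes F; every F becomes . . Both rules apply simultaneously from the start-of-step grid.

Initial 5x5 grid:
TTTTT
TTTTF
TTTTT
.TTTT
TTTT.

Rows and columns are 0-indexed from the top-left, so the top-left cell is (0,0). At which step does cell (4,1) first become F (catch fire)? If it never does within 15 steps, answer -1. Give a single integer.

Step 1: cell (4,1)='T' (+3 fires, +1 burnt)
Step 2: cell (4,1)='T' (+4 fires, +3 burnt)
Step 3: cell (4,1)='T' (+4 fires, +4 burnt)
Step 4: cell (4,1)='T' (+5 fires, +4 burnt)
Step 5: cell (4,1)='T' (+4 fires, +5 burnt)
Step 6: cell (4,1)='F' (+1 fires, +4 burnt)
  -> target ignites at step 6
Step 7: cell (4,1)='.' (+1 fires, +1 burnt)
Step 8: cell (4,1)='.' (+0 fires, +1 burnt)
  fire out at step 8

6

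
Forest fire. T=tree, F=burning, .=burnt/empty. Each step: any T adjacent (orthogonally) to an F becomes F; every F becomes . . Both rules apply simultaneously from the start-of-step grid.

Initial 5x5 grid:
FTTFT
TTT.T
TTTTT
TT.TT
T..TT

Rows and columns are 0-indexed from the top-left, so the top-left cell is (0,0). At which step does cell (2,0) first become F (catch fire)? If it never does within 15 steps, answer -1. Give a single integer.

Step 1: cell (2,0)='T' (+4 fires, +2 burnt)
Step 2: cell (2,0)='F' (+4 fires, +4 burnt)
  -> target ignites at step 2
Step 3: cell (2,0)='.' (+4 fires, +4 burnt)
Step 4: cell (2,0)='.' (+4 fires, +4 burnt)
Step 5: cell (2,0)='.' (+2 fires, +4 burnt)
Step 6: cell (2,0)='.' (+1 fires, +2 burnt)
Step 7: cell (2,0)='.' (+0 fires, +1 burnt)
  fire out at step 7

2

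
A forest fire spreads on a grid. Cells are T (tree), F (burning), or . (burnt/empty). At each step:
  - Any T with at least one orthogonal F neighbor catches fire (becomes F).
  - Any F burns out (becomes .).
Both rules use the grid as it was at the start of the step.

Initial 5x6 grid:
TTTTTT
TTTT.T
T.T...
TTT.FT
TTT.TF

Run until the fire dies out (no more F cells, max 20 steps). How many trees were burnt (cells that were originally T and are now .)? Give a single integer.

Answer: 2

Derivation:
Step 1: +2 fires, +2 burnt (F count now 2)
Step 2: +0 fires, +2 burnt (F count now 0)
Fire out after step 2
Initially T: 21, now '.': 11
Total burnt (originally-T cells now '.'): 2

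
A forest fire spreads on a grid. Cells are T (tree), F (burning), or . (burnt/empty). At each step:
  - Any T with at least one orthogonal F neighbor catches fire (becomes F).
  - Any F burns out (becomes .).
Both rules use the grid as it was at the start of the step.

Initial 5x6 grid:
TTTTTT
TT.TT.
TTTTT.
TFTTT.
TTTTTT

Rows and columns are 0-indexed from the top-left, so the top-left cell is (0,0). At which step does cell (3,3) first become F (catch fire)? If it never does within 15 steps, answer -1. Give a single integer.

Step 1: cell (3,3)='T' (+4 fires, +1 burnt)
Step 2: cell (3,3)='F' (+6 fires, +4 burnt)
  -> target ignites at step 2
Step 3: cell (3,3)='.' (+5 fires, +6 burnt)
Step 4: cell (3,3)='.' (+5 fires, +5 burnt)
Step 5: cell (3,3)='.' (+3 fires, +5 burnt)
Step 6: cell (3,3)='.' (+1 fires, +3 burnt)
Step 7: cell (3,3)='.' (+1 fires, +1 burnt)
Step 8: cell (3,3)='.' (+0 fires, +1 burnt)
  fire out at step 8

2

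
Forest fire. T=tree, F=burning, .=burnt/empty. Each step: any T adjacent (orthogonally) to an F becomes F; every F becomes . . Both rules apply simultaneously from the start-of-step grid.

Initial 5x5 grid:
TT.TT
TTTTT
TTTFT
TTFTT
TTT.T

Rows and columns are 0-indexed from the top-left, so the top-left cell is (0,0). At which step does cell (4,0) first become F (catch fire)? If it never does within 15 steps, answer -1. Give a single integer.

Step 1: cell (4,0)='T' (+6 fires, +2 burnt)
Step 2: cell (4,0)='T' (+7 fires, +6 burnt)
Step 3: cell (4,0)='F' (+5 fires, +7 burnt)
  -> target ignites at step 3
Step 4: cell (4,0)='.' (+2 fires, +5 burnt)
Step 5: cell (4,0)='.' (+1 fires, +2 burnt)
Step 6: cell (4,0)='.' (+0 fires, +1 burnt)
  fire out at step 6

3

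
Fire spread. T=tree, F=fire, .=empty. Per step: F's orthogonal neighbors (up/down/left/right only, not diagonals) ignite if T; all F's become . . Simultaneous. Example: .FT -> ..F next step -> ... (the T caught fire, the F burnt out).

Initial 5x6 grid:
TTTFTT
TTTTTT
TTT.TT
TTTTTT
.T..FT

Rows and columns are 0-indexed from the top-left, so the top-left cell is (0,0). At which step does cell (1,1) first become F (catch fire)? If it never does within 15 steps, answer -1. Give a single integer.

Step 1: cell (1,1)='T' (+5 fires, +2 burnt)
Step 2: cell (1,1)='T' (+7 fires, +5 burnt)
Step 3: cell (1,1)='F' (+6 fires, +7 burnt)
  -> target ignites at step 3
Step 4: cell (1,1)='.' (+3 fires, +6 burnt)
Step 5: cell (1,1)='.' (+3 fires, +3 burnt)
Step 6: cell (1,1)='.' (+0 fires, +3 burnt)
  fire out at step 6

3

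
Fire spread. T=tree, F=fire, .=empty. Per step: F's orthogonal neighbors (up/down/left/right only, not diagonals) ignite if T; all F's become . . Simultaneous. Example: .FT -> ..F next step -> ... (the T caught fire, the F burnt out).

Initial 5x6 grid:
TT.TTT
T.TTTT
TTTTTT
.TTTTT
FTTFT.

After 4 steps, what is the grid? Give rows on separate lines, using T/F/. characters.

Step 1: 4 trees catch fire, 2 burn out
  TT.TTT
  T.TTTT
  TTTTTT
  .TTFTT
  .FF.F.
Step 2: 4 trees catch fire, 4 burn out
  TT.TTT
  T.TTTT
  TTTFTT
  .FF.FT
  ......
Step 3: 5 trees catch fire, 4 burn out
  TT.TTT
  T.TFTT
  TFF.FT
  .....F
  ......
Step 4: 5 trees catch fire, 5 burn out
  TT.FTT
  T.F.FT
  F....F
  ......
  ......

TT.FTT
T.F.FT
F....F
......
......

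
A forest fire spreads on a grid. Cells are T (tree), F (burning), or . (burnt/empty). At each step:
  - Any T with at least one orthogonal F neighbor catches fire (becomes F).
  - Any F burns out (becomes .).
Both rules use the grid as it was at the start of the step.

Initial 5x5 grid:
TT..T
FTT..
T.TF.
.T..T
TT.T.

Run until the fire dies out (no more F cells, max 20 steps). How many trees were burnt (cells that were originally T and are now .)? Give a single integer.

Step 1: +4 fires, +2 burnt (F count now 4)
Step 2: +2 fires, +4 burnt (F count now 2)
Step 3: +0 fires, +2 burnt (F count now 0)
Fire out after step 3
Initially T: 12, now '.': 19
Total burnt (originally-T cells now '.'): 6

Answer: 6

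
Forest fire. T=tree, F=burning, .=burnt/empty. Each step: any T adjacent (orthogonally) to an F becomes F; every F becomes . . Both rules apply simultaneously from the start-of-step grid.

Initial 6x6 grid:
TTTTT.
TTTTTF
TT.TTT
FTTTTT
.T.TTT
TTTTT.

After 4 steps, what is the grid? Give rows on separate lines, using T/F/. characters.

Step 1: 4 trees catch fire, 2 burn out
  TTTTT.
  TTTTF.
  FT.TTF
  .FTTTT
  .T.TTT
  TTTTT.
Step 2: 8 trees catch fire, 4 burn out
  TTTTF.
  FTTF..
  .F.TF.
  ..FTTF
  .F.TTT
  TTTTT.
Step 3: 9 trees catch fire, 8 burn out
  FTTF..
  .FF...
  ...F..
  ...FF.
  ...TTF
  TFTTT.
Step 4: 6 trees catch fire, 9 burn out
  .FF...
  ......
  ......
  ......
  ...FF.
  F.FTT.

.FF...
......
......
......
...FF.
F.FTT.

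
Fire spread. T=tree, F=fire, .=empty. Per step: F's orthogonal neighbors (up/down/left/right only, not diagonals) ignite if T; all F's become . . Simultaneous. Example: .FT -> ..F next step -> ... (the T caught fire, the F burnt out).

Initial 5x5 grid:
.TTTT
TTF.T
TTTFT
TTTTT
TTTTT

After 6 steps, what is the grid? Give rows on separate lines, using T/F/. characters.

Step 1: 5 trees catch fire, 2 burn out
  .TFTT
  TF..T
  TTF.F
  TTTFT
  TTTTT
Step 2: 8 trees catch fire, 5 burn out
  .F.FT
  F...F
  TF...
  TTF.F
  TTTFT
Step 3: 5 trees catch fire, 8 burn out
  ....F
  .....
  F....
  TF...
  TTF.F
Step 4: 2 trees catch fire, 5 burn out
  .....
  .....
  .....
  F....
  TF...
Step 5: 1 trees catch fire, 2 burn out
  .....
  .....
  .....
  .....
  F....
Step 6: 0 trees catch fire, 1 burn out
  .....
  .....
  .....
  .....
  .....

.....
.....
.....
.....
.....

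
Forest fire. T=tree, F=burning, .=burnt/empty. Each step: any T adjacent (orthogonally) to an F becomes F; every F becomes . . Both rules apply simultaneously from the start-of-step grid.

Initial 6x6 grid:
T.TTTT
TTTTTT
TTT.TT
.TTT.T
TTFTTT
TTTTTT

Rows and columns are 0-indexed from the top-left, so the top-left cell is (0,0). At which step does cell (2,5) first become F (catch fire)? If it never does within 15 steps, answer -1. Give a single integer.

Step 1: cell (2,5)='T' (+4 fires, +1 burnt)
Step 2: cell (2,5)='T' (+7 fires, +4 burnt)
Step 3: cell (2,5)='T' (+5 fires, +7 burnt)
Step 4: cell (2,5)='T' (+6 fires, +5 burnt)
Step 5: cell (2,5)='F' (+4 fires, +6 burnt)
  -> target ignites at step 5
Step 6: cell (2,5)='.' (+4 fires, +4 burnt)
Step 7: cell (2,5)='.' (+1 fires, +4 burnt)
Step 8: cell (2,5)='.' (+0 fires, +1 burnt)
  fire out at step 8

5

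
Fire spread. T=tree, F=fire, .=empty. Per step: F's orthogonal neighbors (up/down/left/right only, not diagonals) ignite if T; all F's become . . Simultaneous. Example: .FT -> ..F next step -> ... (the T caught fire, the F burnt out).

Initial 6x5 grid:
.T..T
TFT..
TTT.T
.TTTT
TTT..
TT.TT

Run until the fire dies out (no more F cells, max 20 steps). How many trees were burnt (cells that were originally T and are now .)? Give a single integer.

Step 1: +4 fires, +1 burnt (F count now 4)
Step 2: +3 fires, +4 burnt (F count now 3)
Step 3: +2 fires, +3 burnt (F count now 2)
Step 4: +4 fires, +2 burnt (F count now 4)
Step 5: +2 fires, +4 burnt (F count now 2)
Step 6: +1 fires, +2 burnt (F count now 1)
Step 7: +0 fires, +1 burnt (F count now 0)
Fire out after step 7
Initially T: 19, now '.': 27
Total burnt (originally-T cells now '.'): 16

Answer: 16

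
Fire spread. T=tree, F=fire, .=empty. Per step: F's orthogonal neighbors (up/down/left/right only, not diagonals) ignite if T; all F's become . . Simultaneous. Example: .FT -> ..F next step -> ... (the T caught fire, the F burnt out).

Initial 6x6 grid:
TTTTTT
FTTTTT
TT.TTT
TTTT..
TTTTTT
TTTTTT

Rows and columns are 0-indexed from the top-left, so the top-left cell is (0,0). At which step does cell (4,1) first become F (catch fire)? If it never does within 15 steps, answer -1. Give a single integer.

Step 1: cell (4,1)='T' (+3 fires, +1 burnt)
Step 2: cell (4,1)='T' (+4 fires, +3 burnt)
Step 3: cell (4,1)='T' (+4 fires, +4 burnt)
Step 4: cell (4,1)='F' (+6 fires, +4 burnt)
  -> target ignites at step 4
Step 5: cell (4,1)='.' (+6 fires, +6 burnt)
Step 6: cell (4,1)='.' (+4 fires, +6 burnt)
Step 7: cell (4,1)='.' (+2 fires, +4 burnt)
Step 8: cell (4,1)='.' (+2 fires, +2 burnt)
Step 9: cell (4,1)='.' (+1 fires, +2 burnt)
Step 10: cell (4,1)='.' (+0 fires, +1 burnt)
  fire out at step 10

4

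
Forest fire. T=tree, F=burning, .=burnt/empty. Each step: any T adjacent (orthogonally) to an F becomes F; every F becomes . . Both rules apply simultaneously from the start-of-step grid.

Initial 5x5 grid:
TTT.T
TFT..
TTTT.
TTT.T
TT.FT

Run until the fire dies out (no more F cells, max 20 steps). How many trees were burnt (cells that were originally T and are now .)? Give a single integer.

Step 1: +5 fires, +2 burnt (F count now 5)
Step 2: +6 fires, +5 burnt (F count now 6)
Step 3: +4 fires, +6 burnt (F count now 4)
Step 4: +1 fires, +4 burnt (F count now 1)
Step 5: +0 fires, +1 burnt (F count now 0)
Fire out after step 5
Initially T: 17, now '.': 24
Total burnt (originally-T cells now '.'): 16

Answer: 16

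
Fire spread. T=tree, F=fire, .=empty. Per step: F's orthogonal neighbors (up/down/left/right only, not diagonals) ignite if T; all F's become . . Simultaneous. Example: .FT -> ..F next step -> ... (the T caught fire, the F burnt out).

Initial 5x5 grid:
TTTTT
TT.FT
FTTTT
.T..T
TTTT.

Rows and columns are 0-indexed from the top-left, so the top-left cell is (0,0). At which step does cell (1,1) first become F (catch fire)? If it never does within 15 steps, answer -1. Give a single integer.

Step 1: cell (1,1)='T' (+5 fires, +2 burnt)
Step 2: cell (1,1)='F' (+7 fires, +5 burnt)
  -> target ignites at step 2
Step 3: cell (1,1)='.' (+3 fires, +7 burnt)
Step 4: cell (1,1)='.' (+2 fires, +3 burnt)
Step 5: cell (1,1)='.' (+1 fires, +2 burnt)
Step 6: cell (1,1)='.' (+0 fires, +1 burnt)
  fire out at step 6

2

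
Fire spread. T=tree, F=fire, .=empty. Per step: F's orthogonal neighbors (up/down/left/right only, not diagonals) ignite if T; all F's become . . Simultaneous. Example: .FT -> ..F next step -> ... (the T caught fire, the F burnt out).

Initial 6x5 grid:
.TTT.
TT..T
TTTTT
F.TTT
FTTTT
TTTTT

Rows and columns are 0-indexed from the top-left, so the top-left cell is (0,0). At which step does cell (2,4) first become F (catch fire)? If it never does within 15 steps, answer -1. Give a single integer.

Step 1: cell (2,4)='T' (+3 fires, +2 burnt)
Step 2: cell (2,4)='T' (+4 fires, +3 burnt)
Step 3: cell (2,4)='T' (+5 fires, +4 burnt)
Step 4: cell (2,4)='T' (+5 fires, +5 burnt)
Step 5: cell (2,4)='F' (+4 fires, +5 burnt)
  -> target ignites at step 5
Step 6: cell (2,4)='.' (+2 fires, +4 burnt)
Step 7: cell (2,4)='.' (+0 fires, +2 burnt)
  fire out at step 7

5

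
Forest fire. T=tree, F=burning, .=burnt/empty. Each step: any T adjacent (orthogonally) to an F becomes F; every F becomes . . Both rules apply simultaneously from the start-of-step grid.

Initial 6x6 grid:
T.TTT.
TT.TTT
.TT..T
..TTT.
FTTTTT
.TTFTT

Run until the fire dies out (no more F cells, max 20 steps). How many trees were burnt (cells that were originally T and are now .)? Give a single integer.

Step 1: +4 fires, +2 burnt (F count now 4)
Step 2: +5 fires, +4 burnt (F count now 5)
Step 3: +3 fires, +5 burnt (F count now 3)
Step 4: +1 fires, +3 burnt (F count now 1)
Step 5: +1 fires, +1 burnt (F count now 1)
Step 6: +1 fires, +1 burnt (F count now 1)
Step 7: +1 fires, +1 burnt (F count now 1)
Step 8: +1 fires, +1 burnt (F count now 1)
Step 9: +0 fires, +1 burnt (F count now 0)
Fire out after step 9
Initially T: 24, now '.': 29
Total burnt (originally-T cells now '.'): 17

Answer: 17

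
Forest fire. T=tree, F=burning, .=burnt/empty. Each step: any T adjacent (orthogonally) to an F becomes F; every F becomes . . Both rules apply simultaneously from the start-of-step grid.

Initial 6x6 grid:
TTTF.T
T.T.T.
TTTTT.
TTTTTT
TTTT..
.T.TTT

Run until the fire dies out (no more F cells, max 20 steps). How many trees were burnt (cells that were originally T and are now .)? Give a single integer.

Answer: 25

Derivation:
Step 1: +1 fires, +1 burnt (F count now 1)
Step 2: +2 fires, +1 burnt (F count now 2)
Step 3: +2 fires, +2 burnt (F count now 2)
Step 4: +4 fires, +2 burnt (F count now 4)
Step 5: +5 fires, +4 burnt (F count now 5)
Step 6: +5 fires, +5 burnt (F count now 5)
Step 7: +4 fires, +5 burnt (F count now 4)
Step 8: +1 fires, +4 burnt (F count now 1)
Step 9: +1 fires, +1 burnt (F count now 1)
Step 10: +0 fires, +1 burnt (F count now 0)
Fire out after step 10
Initially T: 26, now '.': 35
Total burnt (originally-T cells now '.'): 25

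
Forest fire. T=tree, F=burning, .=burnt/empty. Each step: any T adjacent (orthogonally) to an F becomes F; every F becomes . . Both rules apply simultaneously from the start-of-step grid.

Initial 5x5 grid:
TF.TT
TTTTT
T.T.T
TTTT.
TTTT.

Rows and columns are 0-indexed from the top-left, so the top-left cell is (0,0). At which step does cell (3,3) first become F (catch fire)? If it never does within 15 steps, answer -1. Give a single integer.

Step 1: cell (3,3)='T' (+2 fires, +1 burnt)
Step 2: cell (3,3)='T' (+2 fires, +2 burnt)
Step 3: cell (3,3)='T' (+3 fires, +2 burnt)
Step 4: cell (3,3)='T' (+4 fires, +3 burnt)
Step 5: cell (3,3)='F' (+6 fires, +4 burnt)
  -> target ignites at step 5
Step 6: cell (3,3)='.' (+2 fires, +6 burnt)
Step 7: cell (3,3)='.' (+0 fires, +2 burnt)
  fire out at step 7

5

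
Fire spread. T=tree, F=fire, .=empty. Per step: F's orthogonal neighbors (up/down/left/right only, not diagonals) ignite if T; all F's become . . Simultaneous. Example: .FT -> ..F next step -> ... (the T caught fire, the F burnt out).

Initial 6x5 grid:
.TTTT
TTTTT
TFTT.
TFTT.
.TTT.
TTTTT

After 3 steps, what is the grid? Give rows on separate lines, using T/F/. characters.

Step 1: 6 trees catch fire, 2 burn out
  .TTTT
  TFTTT
  F.FT.
  F.FT.
  .FTT.
  TTTTT
Step 2: 7 trees catch fire, 6 burn out
  .FTTT
  F.FTT
  ...F.
  ...F.
  ..FT.
  TFTTT
Step 3: 5 trees catch fire, 7 burn out
  ..FTT
  ...FT
  .....
  .....
  ...F.
  F.FTT

..FTT
...FT
.....
.....
...F.
F.FTT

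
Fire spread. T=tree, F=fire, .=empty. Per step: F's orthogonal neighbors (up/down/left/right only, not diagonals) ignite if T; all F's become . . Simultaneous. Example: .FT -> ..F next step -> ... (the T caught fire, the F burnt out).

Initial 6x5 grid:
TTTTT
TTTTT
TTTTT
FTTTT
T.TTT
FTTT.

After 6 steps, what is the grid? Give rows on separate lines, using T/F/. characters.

Step 1: 4 trees catch fire, 2 burn out
  TTTTT
  TTTTT
  FTTTT
  .FTTT
  F.TTT
  .FTT.
Step 2: 4 trees catch fire, 4 burn out
  TTTTT
  FTTTT
  .FTTT
  ..FTT
  ..TTT
  ..FT.
Step 3: 6 trees catch fire, 4 burn out
  FTTTT
  .FTTT
  ..FTT
  ...FT
  ..FTT
  ...F.
Step 4: 5 trees catch fire, 6 burn out
  .FTTT
  ..FTT
  ...FT
  ....F
  ...FT
  .....
Step 5: 4 trees catch fire, 5 burn out
  ..FTT
  ...FT
  ....F
  .....
  ....F
  .....
Step 6: 2 trees catch fire, 4 burn out
  ...FT
  ....F
  .....
  .....
  .....
  .....

...FT
....F
.....
.....
.....
.....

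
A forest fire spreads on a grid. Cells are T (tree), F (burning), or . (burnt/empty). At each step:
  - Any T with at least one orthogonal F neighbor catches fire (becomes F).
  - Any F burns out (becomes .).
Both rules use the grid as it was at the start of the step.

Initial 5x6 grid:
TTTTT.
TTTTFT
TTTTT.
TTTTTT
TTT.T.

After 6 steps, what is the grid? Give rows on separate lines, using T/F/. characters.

Step 1: 4 trees catch fire, 1 burn out
  TTTTF.
  TTTF.F
  TTTTF.
  TTTTTT
  TTT.T.
Step 2: 4 trees catch fire, 4 burn out
  TTTF..
  TTF...
  TTTF..
  TTTTFT
  TTT.T.
Step 3: 6 trees catch fire, 4 burn out
  TTF...
  TF....
  TTF...
  TTTF.F
  TTT.F.
Step 4: 4 trees catch fire, 6 burn out
  TF....
  F.....
  TF....
  TTF...
  TTT...
Step 5: 4 trees catch fire, 4 burn out
  F.....
  ......
  F.....
  TF....
  TTF...
Step 6: 2 trees catch fire, 4 burn out
  ......
  ......
  ......
  F.....
  TF....

......
......
......
F.....
TF....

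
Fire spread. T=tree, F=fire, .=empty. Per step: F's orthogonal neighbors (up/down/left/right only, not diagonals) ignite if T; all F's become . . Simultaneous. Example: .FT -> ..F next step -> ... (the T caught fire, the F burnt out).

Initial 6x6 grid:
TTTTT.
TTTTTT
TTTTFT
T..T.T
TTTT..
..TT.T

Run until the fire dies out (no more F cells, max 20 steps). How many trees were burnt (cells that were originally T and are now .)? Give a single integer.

Answer: 25

Derivation:
Step 1: +3 fires, +1 burnt (F count now 3)
Step 2: +6 fires, +3 burnt (F count now 6)
Step 3: +4 fires, +6 burnt (F count now 4)
Step 4: +5 fires, +4 burnt (F count now 5)
Step 5: +5 fires, +5 burnt (F count now 5)
Step 6: +2 fires, +5 burnt (F count now 2)
Step 7: +0 fires, +2 burnt (F count now 0)
Fire out after step 7
Initially T: 26, now '.': 35
Total burnt (originally-T cells now '.'): 25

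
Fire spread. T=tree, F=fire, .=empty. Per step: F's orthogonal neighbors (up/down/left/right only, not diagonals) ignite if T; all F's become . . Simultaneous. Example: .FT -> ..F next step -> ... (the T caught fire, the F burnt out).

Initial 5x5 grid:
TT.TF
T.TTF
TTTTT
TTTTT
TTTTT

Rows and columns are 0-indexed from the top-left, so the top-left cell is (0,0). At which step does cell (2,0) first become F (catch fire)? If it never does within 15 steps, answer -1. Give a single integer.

Step 1: cell (2,0)='T' (+3 fires, +2 burnt)
Step 2: cell (2,0)='T' (+3 fires, +3 burnt)
Step 3: cell (2,0)='T' (+3 fires, +3 burnt)
Step 4: cell (2,0)='T' (+3 fires, +3 burnt)
Step 5: cell (2,0)='F' (+3 fires, +3 burnt)
  -> target ignites at step 5
Step 6: cell (2,0)='.' (+3 fires, +3 burnt)
Step 7: cell (2,0)='.' (+2 fires, +3 burnt)
Step 8: cell (2,0)='.' (+1 fires, +2 burnt)
Step 9: cell (2,0)='.' (+0 fires, +1 burnt)
  fire out at step 9

5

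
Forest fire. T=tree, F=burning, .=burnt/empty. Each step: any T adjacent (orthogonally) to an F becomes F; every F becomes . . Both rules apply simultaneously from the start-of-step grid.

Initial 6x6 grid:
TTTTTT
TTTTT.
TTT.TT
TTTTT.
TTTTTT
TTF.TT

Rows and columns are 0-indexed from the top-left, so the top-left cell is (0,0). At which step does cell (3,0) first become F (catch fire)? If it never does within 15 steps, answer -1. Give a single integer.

Step 1: cell (3,0)='T' (+2 fires, +1 burnt)
Step 2: cell (3,0)='T' (+4 fires, +2 burnt)
Step 3: cell (3,0)='T' (+5 fires, +4 burnt)
Step 4: cell (3,0)='F' (+6 fires, +5 burnt)
  -> target ignites at step 4
Step 5: cell (3,0)='.' (+6 fires, +6 burnt)
Step 6: cell (3,0)='.' (+5 fires, +6 burnt)
Step 7: cell (3,0)='.' (+2 fires, +5 burnt)
Step 8: cell (3,0)='.' (+1 fires, +2 burnt)
Step 9: cell (3,0)='.' (+0 fires, +1 burnt)
  fire out at step 9

4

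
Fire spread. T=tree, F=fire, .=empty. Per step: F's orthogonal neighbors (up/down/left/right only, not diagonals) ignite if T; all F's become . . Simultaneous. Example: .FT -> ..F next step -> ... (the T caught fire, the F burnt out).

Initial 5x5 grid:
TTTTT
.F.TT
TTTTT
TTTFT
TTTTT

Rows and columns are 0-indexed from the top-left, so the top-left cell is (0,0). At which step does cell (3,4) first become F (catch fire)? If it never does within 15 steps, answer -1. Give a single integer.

Step 1: cell (3,4)='F' (+6 fires, +2 burnt)
  -> target ignites at step 1
Step 2: cell (3,4)='.' (+9 fires, +6 burnt)
Step 3: cell (3,4)='.' (+4 fires, +9 burnt)
Step 4: cell (3,4)='.' (+2 fires, +4 burnt)
Step 5: cell (3,4)='.' (+0 fires, +2 burnt)
  fire out at step 5

1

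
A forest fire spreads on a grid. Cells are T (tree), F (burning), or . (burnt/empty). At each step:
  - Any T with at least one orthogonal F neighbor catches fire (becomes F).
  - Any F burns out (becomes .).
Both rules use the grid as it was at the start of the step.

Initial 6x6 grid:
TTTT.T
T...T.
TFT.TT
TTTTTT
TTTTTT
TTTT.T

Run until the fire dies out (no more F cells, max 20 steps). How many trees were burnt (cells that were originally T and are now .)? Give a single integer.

Answer: 27

Derivation:
Step 1: +3 fires, +1 burnt (F count now 3)
Step 2: +4 fires, +3 burnt (F count now 4)
Step 3: +5 fires, +4 burnt (F count now 5)
Step 4: +5 fires, +5 burnt (F count now 5)
Step 5: +5 fires, +5 burnt (F count now 5)
Step 6: +4 fires, +5 burnt (F count now 4)
Step 7: +1 fires, +4 burnt (F count now 1)
Step 8: +0 fires, +1 burnt (F count now 0)
Fire out after step 8
Initially T: 28, now '.': 35
Total burnt (originally-T cells now '.'): 27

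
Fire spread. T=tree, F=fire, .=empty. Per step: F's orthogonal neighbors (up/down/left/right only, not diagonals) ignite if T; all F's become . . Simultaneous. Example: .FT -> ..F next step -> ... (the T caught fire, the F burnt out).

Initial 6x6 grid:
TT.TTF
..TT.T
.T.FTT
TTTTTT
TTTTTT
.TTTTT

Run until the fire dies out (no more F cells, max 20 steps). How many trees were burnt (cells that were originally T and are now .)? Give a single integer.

Step 1: +5 fires, +2 burnt (F count now 5)
Step 2: +6 fires, +5 burnt (F count now 6)
Step 3: +5 fires, +6 burnt (F count now 5)
Step 4: +6 fires, +5 burnt (F count now 6)
Step 5: +3 fires, +6 burnt (F count now 3)
Step 6: +0 fires, +3 burnt (F count now 0)
Fire out after step 6
Initially T: 27, now '.': 34
Total burnt (originally-T cells now '.'): 25

Answer: 25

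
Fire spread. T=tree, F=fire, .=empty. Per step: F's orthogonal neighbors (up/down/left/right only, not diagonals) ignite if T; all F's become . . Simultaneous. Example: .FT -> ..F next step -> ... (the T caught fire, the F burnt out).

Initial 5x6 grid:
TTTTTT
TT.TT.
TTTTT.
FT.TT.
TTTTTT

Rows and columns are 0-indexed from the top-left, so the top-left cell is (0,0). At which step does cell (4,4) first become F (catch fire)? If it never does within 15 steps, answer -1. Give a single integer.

Step 1: cell (4,4)='T' (+3 fires, +1 burnt)
Step 2: cell (4,4)='T' (+3 fires, +3 burnt)
Step 3: cell (4,4)='T' (+4 fires, +3 burnt)
Step 4: cell (4,4)='T' (+3 fires, +4 burnt)
Step 5: cell (4,4)='F' (+5 fires, +3 burnt)
  -> target ignites at step 5
Step 6: cell (4,4)='.' (+4 fires, +5 burnt)
Step 7: cell (4,4)='.' (+1 fires, +4 burnt)
Step 8: cell (4,4)='.' (+1 fires, +1 burnt)
Step 9: cell (4,4)='.' (+0 fires, +1 burnt)
  fire out at step 9

5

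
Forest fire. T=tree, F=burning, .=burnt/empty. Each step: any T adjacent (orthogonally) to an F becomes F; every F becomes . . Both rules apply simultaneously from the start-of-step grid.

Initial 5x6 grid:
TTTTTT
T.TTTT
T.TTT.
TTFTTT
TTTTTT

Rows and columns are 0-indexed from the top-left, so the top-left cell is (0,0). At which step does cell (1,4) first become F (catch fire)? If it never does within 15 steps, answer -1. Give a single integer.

Step 1: cell (1,4)='T' (+4 fires, +1 burnt)
Step 2: cell (1,4)='T' (+6 fires, +4 burnt)
Step 3: cell (1,4)='T' (+7 fires, +6 burnt)
Step 4: cell (1,4)='F' (+5 fires, +7 burnt)
  -> target ignites at step 4
Step 5: cell (1,4)='.' (+3 fires, +5 burnt)
Step 6: cell (1,4)='.' (+1 fires, +3 burnt)
Step 7: cell (1,4)='.' (+0 fires, +1 burnt)
  fire out at step 7

4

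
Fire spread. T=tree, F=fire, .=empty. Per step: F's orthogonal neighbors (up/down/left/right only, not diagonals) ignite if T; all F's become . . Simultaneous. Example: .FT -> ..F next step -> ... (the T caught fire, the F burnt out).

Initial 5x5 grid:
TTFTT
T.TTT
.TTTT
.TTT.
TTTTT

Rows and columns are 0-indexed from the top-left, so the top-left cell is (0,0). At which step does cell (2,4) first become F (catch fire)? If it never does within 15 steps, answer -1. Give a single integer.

Step 1: cell (2,4)='T' (+3 fires, +1 burnt)
Step 2: cell (2,4)='T' (+4 fires, +3 burnt)
Step 3: cell (2,4)='T' (+5 fires, +4 burnt)
Step 4: cell (2,4)='F' (+4 fires, +5 burnt)
  -> target ignites at step 4
Step 5: cell (2,4)='.' (+2 fires, +4 burnt)
Step 6: cell (2,4)='.' (+2 fires, +2 burnt)
Step 7: cell (2,4)='.' (+0 fires, +2 burnt)
  fire out at step 7

4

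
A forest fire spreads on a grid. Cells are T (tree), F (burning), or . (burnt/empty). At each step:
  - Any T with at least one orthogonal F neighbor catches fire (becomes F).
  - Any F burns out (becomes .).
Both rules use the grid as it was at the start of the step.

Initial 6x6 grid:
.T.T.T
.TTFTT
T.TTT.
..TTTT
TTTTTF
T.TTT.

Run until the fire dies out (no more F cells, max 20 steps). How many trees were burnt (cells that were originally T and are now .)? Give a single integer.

Step 1: +6 fires, +2 burnt (F count now 6)
Step 2: +8 fires, +6 burnt (F count now 8)
Step 3: +5 fires, +8 burnt (F count now 5)
Step 4: +2 fires, +5 burnt (F count now 2)
Step 5: +1 fires, +2 burnt (F count now 1)
Step 6: +1 fires, +1 burnt (F count now 1)
Step 7: +0 fires, +1 burnt (F count now 0)
Fire out after step 7
Initially T: 24, now '.': 35
Total burnt (originally-T cells now '.'): 23

Answer: 23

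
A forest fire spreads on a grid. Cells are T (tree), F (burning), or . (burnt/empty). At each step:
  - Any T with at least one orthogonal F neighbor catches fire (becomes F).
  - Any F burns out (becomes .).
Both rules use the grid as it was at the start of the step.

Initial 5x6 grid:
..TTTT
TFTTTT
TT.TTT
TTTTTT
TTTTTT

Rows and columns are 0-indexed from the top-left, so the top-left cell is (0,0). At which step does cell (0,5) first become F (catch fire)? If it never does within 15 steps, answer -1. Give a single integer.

Step 1: cell (0,5)='T' (+3 fires, +1 burnt)
Step 2: cell (0,5)='T' (+4 fires, +3 burnt)
Step 3: cell (0,5)='T' (+6 fires, +4 burnt)
Step 4: cell (0,5)='T' (+6 fires, +6 burnt)
Step 5: cell (0,5)='F' (+4 fires, +6 burnt)
  -> target ignites at step 5
Step 6: cell (0,5)='.' (+2 fires, +4 burnt)
Step 7: cell (0,5)='.' (+1 fires, +2 burnt)
Step 8: cell (0,5)='.' (+0 fires, +1 burnt)
  fire out at step 8

5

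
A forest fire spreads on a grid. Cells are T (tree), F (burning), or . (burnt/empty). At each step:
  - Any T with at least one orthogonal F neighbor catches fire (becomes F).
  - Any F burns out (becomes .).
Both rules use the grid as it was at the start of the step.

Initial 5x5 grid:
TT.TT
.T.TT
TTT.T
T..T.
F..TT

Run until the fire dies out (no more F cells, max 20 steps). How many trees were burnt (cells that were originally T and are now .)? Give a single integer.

Step 1: +1 fires, +1 burnt (F count now 1)
Step 2: +1 fires, +1 burnt (F count now 1)
Step 3: +1 fires, +1 burnt (F count now 1)
Step 4: +2 fires, +1 burnt (F count now 2)
Step 5: +1 fires, +2 burnt (F count now 1)
Step 6: +1 fires, +1 burnt (F count now 1)
Step 7: +0 fires, +1 burnt (F count now 0)
Fire out after step 7
Initially T: 15, now '.': 17
Total burnt (originally-T cells now '.'): 7

Answer: 7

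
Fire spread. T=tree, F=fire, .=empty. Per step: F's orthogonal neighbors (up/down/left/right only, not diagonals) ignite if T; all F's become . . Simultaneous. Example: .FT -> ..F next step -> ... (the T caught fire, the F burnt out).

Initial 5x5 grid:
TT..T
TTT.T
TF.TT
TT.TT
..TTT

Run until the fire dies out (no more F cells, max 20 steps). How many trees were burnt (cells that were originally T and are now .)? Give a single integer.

Answer: 8

Derivation:
Step 1: +3 fires, +1 burnt (F count now 3)
Step 2: +4 fires, +3 burnt (F count now 4)
Step 3: +1 fires, +4 burnt (F count now 1)
Step 4: +0 fires, +1 burnt (F count now 0)
Fire out after step 4
Initially T: 17, now '.': 16
Total burnt (originally-T cells now '.'): 8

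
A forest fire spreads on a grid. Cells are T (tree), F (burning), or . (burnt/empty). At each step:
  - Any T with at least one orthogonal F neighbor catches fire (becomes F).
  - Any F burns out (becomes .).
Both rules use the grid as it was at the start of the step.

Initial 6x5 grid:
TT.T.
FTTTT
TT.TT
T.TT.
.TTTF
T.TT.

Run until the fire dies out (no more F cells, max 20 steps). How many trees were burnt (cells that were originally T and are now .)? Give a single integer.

Answer: 19

Derivation:
Step 1: +4 fires, +2 burnt (F count now 4)
Step 2: +7 fires, +4 burnt (F count now 7)
Step 3: +5 fires, +7 burnt (F count now 5)
Step 4: +3 fires, +5 burnt (F count now 3)
Step 5: +0 fires, +3 burnt (F count now 0)
Fire out after step 5
Initially T: 20, now '.': 29
Total burnt (originally-T cells now '.'): 19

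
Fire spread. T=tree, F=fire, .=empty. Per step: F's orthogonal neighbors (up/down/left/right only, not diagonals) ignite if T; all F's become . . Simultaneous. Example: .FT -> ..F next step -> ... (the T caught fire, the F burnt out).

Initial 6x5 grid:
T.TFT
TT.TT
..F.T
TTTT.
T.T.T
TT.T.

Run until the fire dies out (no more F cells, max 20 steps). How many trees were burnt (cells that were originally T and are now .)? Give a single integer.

Step 1: +4 fires, +2 burnt (F count now 4)
Step 2: +4 fires, +4 burnt (F count now 4)
Step 3: +2 fires, +4 burnt (F count now 2)
Step 4: +1 fires, +2 burnt (F count now 1)
Step 5: +1 fires, +1 burnt (F count now 1)
Step 6: +1 fires, +1 burnt (F count now 1)
Step 7: +0 fires, +1 burnt (F count now 0)
Fire out after step 7
Initially T: 18, now '.': 25
Total burnt (originally-T cells now '.'): 13

Answer: 13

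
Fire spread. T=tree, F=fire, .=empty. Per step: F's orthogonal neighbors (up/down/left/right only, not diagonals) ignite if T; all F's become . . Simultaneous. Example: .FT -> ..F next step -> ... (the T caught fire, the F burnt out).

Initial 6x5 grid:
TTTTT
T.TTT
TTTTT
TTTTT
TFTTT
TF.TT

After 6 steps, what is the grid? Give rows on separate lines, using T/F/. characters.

Step 1: 4 trees catch fire, 2 burn out
  TTTTT
  T.TTT
  TTTTT
  TFTTT
  F.FTT
  F..TT
Step 2: 4 trees catch fire, 4 burn out
  TTTTT
  T.TTT
  TFTTT
  F.FTT
  ...FT
  ...TT
Step 3: 5 trees catch fire, 4 burn out
  TTTTT
  T.TTT
  F.FTT
  ...FT
  ....F
  ...FT
Step 4: 5 trees catch fire, 5 burn out
  TTTTT
  F.FTT
  ...FT
  ....F
  .....
  ....F
Step 5: 4 trees catch fire, 5 burn out
  FTFTT
  ...FT
  ....F
  .....
  .....
  .....
Step 6: 3 trees catch fire, 4 burn out
  .F.FT
  ....F
  .....
  .....
  .....
  .....

.F.FT
....F
.....
.....
.....
.....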